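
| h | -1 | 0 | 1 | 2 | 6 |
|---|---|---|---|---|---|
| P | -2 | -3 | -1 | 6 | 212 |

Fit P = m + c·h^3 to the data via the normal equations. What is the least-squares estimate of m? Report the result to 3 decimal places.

m = -1.981

Compute the Gram sums: Σ1 = 5, Σh^3 = 224, Σh^3·h^3 = 46722.
Right-hand side: ΣP = 212, Σh^3·P = 45841.
Determinant 5·46722 − 224² = 183434.
m = (212·46722 − 224·45841)/183434 = -181660/91717; c = (5·45841 − 224·212)/183434 = 181717/183434.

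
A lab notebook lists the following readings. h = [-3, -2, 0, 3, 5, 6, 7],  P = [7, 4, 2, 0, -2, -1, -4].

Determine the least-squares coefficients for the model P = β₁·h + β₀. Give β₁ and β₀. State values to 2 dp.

Forming AᵀA = [[132, 16]; [16, 7]] and AᵀP = [-73, 6]ᵀ gives AᵀA·[β₁, β₀]ᵀ = AᵀP.
Determinant 132·7 − 16² = 668.
β₁ = ((-73)·7 − 16·6)/668 = -607/668; β₀ = (132·6 − 16·(-73))/668 = 490/167.

β₁ = -0.91, β₀ = 2.93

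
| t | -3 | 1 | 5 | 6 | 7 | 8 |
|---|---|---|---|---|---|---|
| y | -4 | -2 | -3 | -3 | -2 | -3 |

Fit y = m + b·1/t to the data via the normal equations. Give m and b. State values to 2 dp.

m = -3.13, b = 1.35

With design matrix M, MᵀM = [[6, 1093/840]; [1093/840, 857249/705600]] and Mᵀy = [-17, -2039/840]ᵀ.
Eliminating b: (857249/705600)·(row 1) − (1093/840)·(row 2) gives (789769/141120)·m = (857249/705600)·(-17) − (1093/840)·(-2039/840) = -6172303/352800, so m = -12344606/3948845.
Then b = ((-2039/840) − (1093/840)·(-12344606/3948845))/(857249/705600) = 1066296/789769.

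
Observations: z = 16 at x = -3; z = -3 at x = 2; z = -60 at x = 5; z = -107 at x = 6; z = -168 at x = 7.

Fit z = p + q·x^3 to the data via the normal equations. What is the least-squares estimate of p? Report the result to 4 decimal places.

AᵀA·[p, q]ᵀ = Aᵀz reads: 5·p + 665·q = -322;  665·p + 180723·q = -88692.
Eliminating q: 180723·(row 1) − 665·(row 2) gives 461390·p = 180723·(-322) − 665·(-88692) = 787374, so p = 393687/230695.
Then q = ((-88692) − 665·(393687/230695))/180723 = -22933/46139.

p = 1.7065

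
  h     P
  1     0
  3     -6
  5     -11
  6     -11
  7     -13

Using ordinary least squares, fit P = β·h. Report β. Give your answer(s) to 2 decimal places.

The normal equations are: 120·β = -230.
(Σh·h = 120, Σh·P = -230.)
Hence β = -230 / 120 ≈ -1.91667.

β = -1.92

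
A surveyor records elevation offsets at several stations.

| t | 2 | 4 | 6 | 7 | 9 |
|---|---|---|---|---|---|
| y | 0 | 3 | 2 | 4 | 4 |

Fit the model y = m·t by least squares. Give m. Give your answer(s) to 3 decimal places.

MᵀM·[m]ᵀ = Mᵀy reads: 186·m = 88.
Hence m = 88 / 186 ≈ 0.473118.

m = 0.473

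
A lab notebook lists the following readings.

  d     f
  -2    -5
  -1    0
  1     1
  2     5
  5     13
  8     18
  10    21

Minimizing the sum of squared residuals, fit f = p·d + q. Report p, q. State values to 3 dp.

Sums needed: Σd·d = 199, Σd = 23, Σ1 = 7.
For Mᵀf: Σd·f = 440, Σf = 53.
Determinant 199·7 − 23² = 864.
p = (440·7 − 23·53)/864 = 1861/864; q = (199·53 − 23·440)/864 = 427/864.

p = 2.154, q = 0.494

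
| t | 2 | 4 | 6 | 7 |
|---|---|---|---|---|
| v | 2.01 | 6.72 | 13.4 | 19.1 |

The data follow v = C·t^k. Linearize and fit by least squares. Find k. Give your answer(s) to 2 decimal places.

Linearized form: ln v = k·ln t + ln C. From the 4 transformed points,
Sums: Σln t = 5.8171, Σ(ln t)² = 9.3992, Σln v = 8.1482, Σln t·ln v = 13.5148.
Normal system: [[9.3992, 5.8171]; [5.8171, 4]]·[k, ln C]ᵀ = [13.5148, 8.1482]ᵀ.
Δ = 9.3992·4 − (5.8171)² = 3.7582; k = (13.5148·4 − 5.8171·8.1482)/3.7582 = 1.77228, ln C = (9.3992·8.1482 − 5.8171·13.5148)/3.7582 = -0.54035.

k = 1.77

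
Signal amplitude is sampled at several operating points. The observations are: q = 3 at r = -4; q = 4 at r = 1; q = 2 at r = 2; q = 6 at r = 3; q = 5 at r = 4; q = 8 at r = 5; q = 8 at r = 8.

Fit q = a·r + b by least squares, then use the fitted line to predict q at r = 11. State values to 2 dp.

Entries of XᵀX: Σr·r = 135, Σr = 19, Σ1 = 7.
And Σr·q = 138, Σq = 36.
So XᵀX·[a, b]ᵀ = Xᵀq: [[135, 19]; [19, 7]]·[a, b]ᵀ = [138, 36]ᵀ.
Eliminating b: 7·(row 1) − 19·(row 2) gives 584·a = 7·138 − 19·36 = 282, so a = 141/292.
Then b = (36 − 19·(141/292))/7 = 1119/292.
At r = 11: q̂ = (141/292)·(11) + (1119/292)·(1) = 1335/146.

q̂ = 9.14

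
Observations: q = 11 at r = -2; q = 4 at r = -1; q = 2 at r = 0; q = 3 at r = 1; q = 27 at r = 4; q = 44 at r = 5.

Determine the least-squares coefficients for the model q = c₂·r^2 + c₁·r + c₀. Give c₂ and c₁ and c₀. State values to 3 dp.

c₂ = 1.854, c₁ = -0.903, c₀ = 1.698

With design matrix X, XᵀX = [[899, 181, 47]; [181, 47, 7]; [47, 7, 6]] and Xᵀq = [1583, 305, 91]ᵀ.
Solving the 3×3 system (Gaussian elimination) gives c₂ = 6529/3522, c₁ = -3179/3522, c₀ = 997/587.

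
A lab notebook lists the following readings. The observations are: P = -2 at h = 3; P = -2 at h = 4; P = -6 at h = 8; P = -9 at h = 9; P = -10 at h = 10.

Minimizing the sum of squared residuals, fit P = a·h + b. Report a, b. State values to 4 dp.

a = -1.1804, b = 2.2268

The normal equations are: 270·a + 34·b = -243;  34·a + 5·b = -29.
(Σh·h = 270, Σh = 34, Σ1 = 5, Σh·P = -243, ΣP = -29.)
Eliminating b: 5·(row 1) − 34·(row 2) gives 194·a = 5·(-243) − 34·(-29) = -229, so a = -229/194.
Then b = ((-29) − 34·(-229/194))/5 = 216/97.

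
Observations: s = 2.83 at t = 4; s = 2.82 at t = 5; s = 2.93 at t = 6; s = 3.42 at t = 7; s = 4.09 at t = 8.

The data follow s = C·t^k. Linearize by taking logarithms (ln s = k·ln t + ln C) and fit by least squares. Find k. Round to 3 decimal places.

With ln sᵢ as the transformed response and ln tᵢ as the regressor:
Σln t = 8.8128, Σ(ln t)² = 15.8331, Σln s = 5.7902, Σln t·ln s = 10.3586.
Equations: 15.8331·k + 8.8128·ln C = 10.3586;  8.8128·k + 5·ln C = 5.7902.
Slope k = (n·Σln t·ln s − Σln t·Σln s)/(n·Σ(ln t)² − (Σln t)²) = (5·10.3586 − 8.8128·5.7902)/1.4995 = 0.51005; ln C = (Σln s − k·Σln t)/n = 0.25904.

k = 0.510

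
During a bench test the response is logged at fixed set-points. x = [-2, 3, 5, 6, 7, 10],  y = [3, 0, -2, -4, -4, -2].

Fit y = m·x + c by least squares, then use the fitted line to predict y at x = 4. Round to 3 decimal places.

ŷ = -1.052

With design matrix A, AᵀA = [[223, 29]; [29, 6]] and Aᵀy = [-88, -9]ᵀ.
Eliminating c: 6·(row 1) − 29·(row 2) gives 497·m = 6·(-88) − 29·(-9) = -267, so m = -267/497.
Then c = ((-9) − 29·(-267/497))/6 = 545/497.
At x = 4: ŷ = (-267/497)·(4) + (545/497)·(1) = -523/497.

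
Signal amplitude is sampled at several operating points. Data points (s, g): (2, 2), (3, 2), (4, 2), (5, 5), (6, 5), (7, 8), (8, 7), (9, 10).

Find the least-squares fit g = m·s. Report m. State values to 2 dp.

Setting ∂/∂m … = 0 gives: 284·m = 275.
Hence m = 275 / 284 ≈ 0.96831.

m = 0.97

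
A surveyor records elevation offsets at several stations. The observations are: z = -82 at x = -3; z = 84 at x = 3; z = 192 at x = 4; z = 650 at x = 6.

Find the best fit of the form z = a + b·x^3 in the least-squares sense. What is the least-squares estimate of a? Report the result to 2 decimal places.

a = 0.44

Entries of AᵀA: Σ1 = 4, Σx^3 = 280, Σx^3·x^3 = 52210.
Right-hand side: Σz = 844, Σx^3·z = 157170.
So AᵀA·[a, b]ᵀ = Aᵀz: [[4, 280]; [280, 52210]]·[a, b]ᵀ = [844, 157170]ᵀ.
det = 4·52210 − 280² = 130440.
a = (844·52210 − 280·157170)/130440 = 1441/3261; b = (4·157170 − 280·844)/130440 = 9809/3261.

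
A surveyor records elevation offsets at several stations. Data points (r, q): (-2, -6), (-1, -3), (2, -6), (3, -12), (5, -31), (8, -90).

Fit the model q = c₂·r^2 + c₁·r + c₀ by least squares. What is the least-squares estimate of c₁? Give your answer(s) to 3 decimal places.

c₁ = 0.617

Sums needed: Σr^2·r^2 = 4835, Σr^2·r = 663, Σr^2 = 107, Σr·r = 107, Σr = 15, Σ1 = 6.
Moment sums: Σr^2·q = -6694, Σr·q = -908, Σq = -148.
MᵀM·[c₂, c₁, c₀]ᵀ = Mᵀq becomes [[4835, 663, 107]; [663, 107, 15]; [107, 15, 6]]·[c₂, c₁, c₀]ᵀ = [-6694, -908, -148]ᵀ.
Solving the 3×3 system (Gaussian elimination) gives c₂ = -207061/140984, c₁ = 86953/140984, c₀ = -300/17623.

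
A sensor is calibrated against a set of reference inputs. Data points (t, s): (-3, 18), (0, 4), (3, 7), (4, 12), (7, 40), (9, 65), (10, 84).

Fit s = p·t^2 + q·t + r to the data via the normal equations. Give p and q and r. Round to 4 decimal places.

Normal-equation sums: Σt^2·t^2 = 19380, Σt^2·t = 2136, Σt^2 = 264, Σt·t = 264, Σt = 30, Σ1 = 7.
Moment sums: Σt^2·s = 16042, Σt·s = 1720, Σs = 230.
Inverting the 3×3 Gram matrix, [p, q, r]ᵀ = [8431/8654, -23426/12981, 16654/4327]ᵀ.

p = 0.9742, q = -1.8046, r = 3.8489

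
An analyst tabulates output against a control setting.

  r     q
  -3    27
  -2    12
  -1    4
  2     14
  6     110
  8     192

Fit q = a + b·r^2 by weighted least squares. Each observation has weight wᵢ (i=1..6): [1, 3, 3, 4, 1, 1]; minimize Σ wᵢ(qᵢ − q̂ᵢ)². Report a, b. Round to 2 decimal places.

Setting ∂/∂a … = 0 gives: 13·a + 140·b = 433;  140·a + 5588·b = 16871.
Determinant 13·5588 − 140² = 53044.
a = (433·5588 − 140·16871)/53044 = 14416/13261; b = (13·16871 − 140·433)/53044 = 158703/53044.

a = 1.09, b = 2.99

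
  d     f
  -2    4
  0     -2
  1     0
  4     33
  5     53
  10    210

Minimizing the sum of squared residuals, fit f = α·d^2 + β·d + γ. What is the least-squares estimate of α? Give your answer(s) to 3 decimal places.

With design matrix M, MᵀM = [[10898, 1182, 146]; [1182, 146, 18]; [146, 18, 6]] and Mᵀf = [22869, 2489, 298]ᵀ.
Row-reducing yields α = 4363/2132, β = 1679/2132, γ = -2657/1066.

α = 2.046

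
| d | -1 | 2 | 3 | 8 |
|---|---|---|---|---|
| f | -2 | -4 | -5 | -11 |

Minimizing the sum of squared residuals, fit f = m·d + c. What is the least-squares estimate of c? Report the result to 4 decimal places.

c = -2.4286

From the data, Σd·d = 78, Σd = 12, Σ1 = 4.
And Σd·f = -109, Σf = -22.
Normal equations: [[78, 12]; [12, 4]]·[m, c]ᵀ = [-109, -22]ᵀ.
Eliminating c: 4·(row 1) − 12·(row 2) gives 168·m = 4·(-109) − 12·(-22) = -172, so m = -43/42.
Then c = ((-22) − 12·(-43/42))/4 = -17/7.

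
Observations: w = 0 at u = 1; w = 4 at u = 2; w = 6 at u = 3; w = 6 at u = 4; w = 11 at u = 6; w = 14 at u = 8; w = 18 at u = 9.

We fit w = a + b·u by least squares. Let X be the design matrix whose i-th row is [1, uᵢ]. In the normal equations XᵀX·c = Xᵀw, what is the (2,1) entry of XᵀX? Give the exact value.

Row 2 ↔ basis u, column 1 ↔ basis 1, so (XᵀX)_{2,1} = Σᵢ u = (1)·(1) + (2)·(1) + (3)·(1) + (4)·(1) + (6)·(1) + (8)·(1) + (9)·(1) = 33.

33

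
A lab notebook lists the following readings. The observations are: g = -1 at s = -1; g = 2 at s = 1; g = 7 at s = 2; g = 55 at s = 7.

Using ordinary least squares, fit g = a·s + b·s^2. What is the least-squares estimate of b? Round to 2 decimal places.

b = 0.89

Sums needed: Σs·s = 55, Σs·s^2 = 351, Σs^2·s^2 = 2419.
Right-hand side: Σs·g = 402, Σs^2·g = 2724.
AᵀA·[a, b]ᵀ = Aᵀg becomes [[55, 351]; [351, 2419]]·[a, b]ᵀ = [402, 2724]ᵀ.
Determinant 55·2419 − 351² = 9844.
a = (402·2419 − 351·2724)/9844 = 8157/4922; b = (55·2724 − 351·402)/9844 = 4359/4922.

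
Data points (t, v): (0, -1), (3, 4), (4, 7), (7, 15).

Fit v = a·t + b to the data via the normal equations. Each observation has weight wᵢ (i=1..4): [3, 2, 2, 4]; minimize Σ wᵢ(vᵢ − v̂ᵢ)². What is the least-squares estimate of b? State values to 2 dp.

b = -1.66

Entries of MᵀWM: Σwᵢ·t·t = 246, Σwᵢ·t = 42, Σwᵢ·1 = 11.
And Σwᵢ·t·v = 500, Σwᵢ·v = 79.
det = 246·11 − 42² = 942.
a = (500·11 − 42·79)/942 = 1091/471; b = (246·79 − 42·500)/942 = -261/157.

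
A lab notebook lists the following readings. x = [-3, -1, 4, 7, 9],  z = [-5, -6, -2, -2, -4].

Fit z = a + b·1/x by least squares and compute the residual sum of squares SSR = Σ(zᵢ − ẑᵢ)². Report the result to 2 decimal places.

The normal system MᵀM·[a, b]ᵀ = Mᵀz is [[5, -209/252]; [-209/252, 76609/63504]]·[a, b]ᵀ = [-19, 811/126]ᵀ.
Eliminating b: (76609/63504)·(row 1) − (-209/252)·(row 2) gives (84841/15876)·a = (76609/63504)·(-19) − (-209/252)·(811/126) = -372191/21168, so a = -1116573/339364.
Then b = ((811/126) − (-209/252)·(-1116573/339364))/(76609/63504) = 260757/84841.
Residuals: -232571/339364, 123417/339364, 44272/84841, 288841/339364, -356775/339364; SSR = 917595/339364.

SSR = 2.70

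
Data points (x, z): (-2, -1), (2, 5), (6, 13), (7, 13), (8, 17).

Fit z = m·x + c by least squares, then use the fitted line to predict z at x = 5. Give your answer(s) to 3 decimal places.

ẑ = 10.791

Normal-equation sums: Σx·x = 157, Σx = 21, Σ1 = 5.
And Σx·z = 317, Σz = 47.
Normal equations: [[157, 21]; [21, 5]]·[m, c]ᵀ = [317, 47]ᵀ.
Δ = 157·5 − 21² = 344.
m = (317·5 − 21·47)/344 = 299/172; c = (157·47 − 21·317)/344 = 361/172.
At x = 5: ẑ = (299/172)·(5) + (361/172)·(1) = 464/43.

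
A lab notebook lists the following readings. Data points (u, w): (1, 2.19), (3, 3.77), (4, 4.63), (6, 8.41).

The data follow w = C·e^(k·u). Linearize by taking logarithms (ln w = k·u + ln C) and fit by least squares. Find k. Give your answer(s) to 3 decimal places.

Let Y = ln w. Fitting Y = k·u + ln C by least squares:
Σu = 14.0000, Σ(u)² = 62.0000, Σln w = 5.7730, Σu·ln w = 23.6719.
Normal system: [[62.0000, 14.0000]; [14.0000, 4]]·[k, ln C]ᵀ = [23.6719, 5.7730]ᵀ.
Solving (det = 52.0000): k = 0.26666, ln C = 0.50994.

k = 0.267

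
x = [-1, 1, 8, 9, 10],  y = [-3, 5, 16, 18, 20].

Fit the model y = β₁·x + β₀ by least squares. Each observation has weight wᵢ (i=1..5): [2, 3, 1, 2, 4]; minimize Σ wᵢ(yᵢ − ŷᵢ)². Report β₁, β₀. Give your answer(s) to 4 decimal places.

The normal equations are: 631·β₁ + 67·β₀ = 1273;  67·β₁ + 12·β₀ = 141.
(Σwᵢ·x·x = 631, Σwᵢ·x = 67, Σwᵢ·1 = 12, Σwᵢ·x·y = 1273, Σwᵢ·y = 141.)
Determinant 631·12 − 67² = 3083.
β₁ = (1273·12 − 67·141)/3083 = 5829/3083; β₀ = (631·141 − 67·1273)/3083 = 3680/3083.

β₁ = 1.8907, β₀ = 1.1936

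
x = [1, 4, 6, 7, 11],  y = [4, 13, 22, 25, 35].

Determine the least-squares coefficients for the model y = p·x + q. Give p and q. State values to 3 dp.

p = 3.172, q = 1.405

With design matrix A, AᵀA = [[223, 29]; [29, 5]] and Aᵀy = [748, 99]ᵀ.
Δ = 223·5 − 29² = 274.
p = (748·5 − 29·99)/274 = 869/274; q = (223·99 − 29·748)/274 = 385/274.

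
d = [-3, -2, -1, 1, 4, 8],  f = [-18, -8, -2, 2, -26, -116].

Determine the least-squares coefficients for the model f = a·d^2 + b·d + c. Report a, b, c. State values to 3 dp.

From the data, Σd^2·d^2 = 4451, Σd^2·d = 541, Σd^2 = 95, Σd·d = 95, Σd = 7, Σ1 = 6.
Right-hand side: Σd^2·f = -8034, Σd·f = -958, Σf = -168.
Solving the 3×3 system (Gaussian elimination) gives a = -208283/106260, b = 99343/106260, c = 34439/17710.

a = -1.960, b = 0.935, c = 1.945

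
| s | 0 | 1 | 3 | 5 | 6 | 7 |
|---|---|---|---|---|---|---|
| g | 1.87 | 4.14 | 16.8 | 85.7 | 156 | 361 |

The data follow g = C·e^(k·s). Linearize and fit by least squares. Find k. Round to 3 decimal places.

With ln gᵢ as the transformed response and sᵢ as the regressor:
Sums: Σs = 22.0000, Σ(s)² = 120.0000, Σln g = 20.2576, Σs·ln g = 103.6604.
Normal system: [[120.0000, 22.0000]; [22.0000, 6]]·[k, ln C]ᵀ = [103.6604, 20.2576]ᵀ.
Δ = 120.0000·6 − (22.0000)² = 236.0000; k = (103.6604·6 − 22.0000·20.2576)/236.0000 = 0.74701, ln C = (120.0000·20.2576 − 22.0000·103.6604)/236.0000 = 0.63722.

k = 0.747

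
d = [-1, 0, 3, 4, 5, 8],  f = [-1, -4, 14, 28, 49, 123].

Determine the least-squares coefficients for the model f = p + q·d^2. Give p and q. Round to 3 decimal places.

p = -3.195, q = 1.984

Compute the Gram sums: Σ1 = 6, Σd^2 = 115, Σd^2·d^2 = 5059.
Right-hand side: Σf = 209, Σd^2·f = 9670.
So AᵀA·[p, q]ᵀ = Aᵀf: [[6, 115]; [115, 5059]]·[p, q]ᵀ = [209, 9670]ᵀ.
Eliminating q: 5059·(row 1) − 115·(row 2) gives 17129·p = 5059·209 − 115·9670 = -54719, so p = -7817/2447.
Then q = (9670 − 115·(-7817/2447))/5059 = 4855/2447.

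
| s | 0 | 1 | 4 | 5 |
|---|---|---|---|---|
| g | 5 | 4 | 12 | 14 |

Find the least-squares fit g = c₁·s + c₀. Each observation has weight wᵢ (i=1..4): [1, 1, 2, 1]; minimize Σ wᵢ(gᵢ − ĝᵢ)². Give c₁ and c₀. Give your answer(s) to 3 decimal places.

c₁ = 2.043, c₀ = 3.681

With design matrix X, XᵀWX = [[58, 14]; [14, 5]] and XᵀWg = [170, 47]ᵀ.
det = 58·5 − 14² = 94.
c₁ = (170·5 − 14·47)/94 = 96/47; c₀ = (58·47 − 14·170)/94 = 173/47.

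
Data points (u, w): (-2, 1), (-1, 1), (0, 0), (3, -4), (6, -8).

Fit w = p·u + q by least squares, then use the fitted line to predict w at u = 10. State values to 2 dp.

ŵ = -12.49

Normal-equation sums: Σu·u = 50, Σu = 6, Σ1 = 5.
Right-hand side: Σu·w = -63, Σw = -10.
Determinant 50·5 − 6² = 214.
p = ((-63)·5 − 6·(-10))/214 = -255/214; q = (50·(-10) − 6·(-63))/214 = -61/107.
At u = 10: ŵ = (-255/214)·(10) + (-61/107)·(1) = -1336/107.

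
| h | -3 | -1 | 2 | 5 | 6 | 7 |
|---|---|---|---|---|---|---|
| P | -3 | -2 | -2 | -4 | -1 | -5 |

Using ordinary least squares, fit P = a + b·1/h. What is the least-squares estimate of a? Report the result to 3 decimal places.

From the data, Σ1 = 6, Σ1/h = -34/105, Σ1/h·1/h = 31957/22050.
Moment sums: ΣP = -17, Σ1/h·P = 67/210.
Δ = 6·(31957/22050) − (-34/105)² = 18943/2205.
a = ((-17)·(31957/22050) − (-34/105)·(67/210))/(18943/2205) = -540991/189430; b = (6·(67/210) − (-34/105)·(-17))/(18943/2205) = -7917/18943.

a = -2.856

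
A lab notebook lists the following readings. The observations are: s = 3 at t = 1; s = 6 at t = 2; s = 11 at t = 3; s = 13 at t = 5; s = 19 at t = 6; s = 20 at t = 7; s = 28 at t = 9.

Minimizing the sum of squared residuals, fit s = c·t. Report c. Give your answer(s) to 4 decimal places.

Normal-equation sums: Σt·t = 205.
Moment sums: Σt·s = 619.
c = 619/205 = 3.01951.

c = 3.0195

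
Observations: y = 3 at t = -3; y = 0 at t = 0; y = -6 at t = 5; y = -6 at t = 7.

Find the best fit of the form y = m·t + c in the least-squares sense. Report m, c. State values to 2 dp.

m = -0.97, c = -0.07

Setting ∂/∂m … = 0 gives: 83·m + 9·c = -81;  9·m + 4·c = -9.
(Σt·t = 83, Σt = 9, Σ1 = 4, Σt·y = -81, Σy = -9.)
det = 83·4 − 9² = 251.
m = ((-81)·4 − 9·(-9))/251 = -243/251; c = (83·(-9) − 9·(-81))/251 = -18/251.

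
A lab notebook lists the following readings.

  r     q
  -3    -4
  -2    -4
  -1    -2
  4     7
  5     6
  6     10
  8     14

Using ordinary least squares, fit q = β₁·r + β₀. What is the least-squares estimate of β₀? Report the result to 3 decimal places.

MᵀM·[β₁, β₀]ᵀ = Mᵀq reads: 155·β₁ + 17·β₀ = 252;  17·β₁ + 7·β₀ = 27.
(Σr·r = 155, Σr = 17, Σ1 = 7, Σr·q = 252, Σq = 27.)
Eliminating β₀: 7·(row 1) − 17·(row 2) gives 796·β₁ = 7·252 − 17·27 = 1305, so β₁ = 1305/796.
Then β₀ = (27 − 17·(1305/796))/7 = -99/796.

β₀ = -0.124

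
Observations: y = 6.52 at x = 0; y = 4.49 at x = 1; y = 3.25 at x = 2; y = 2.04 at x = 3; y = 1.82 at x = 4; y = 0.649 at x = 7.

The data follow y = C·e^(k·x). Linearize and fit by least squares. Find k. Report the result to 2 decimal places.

k = -0.33

Let Y = ln y. Fitting Y = k·x + ln C by least squares:
Σx = 17.0000, Σ(x)² = 79.0000, Σln y = 5.4348, Σx·ln y = 5.3671.
Equations: 79.0000·k + 17.0000·ln C = 5.3671;  17.0000·k + 6·ln C = 5.4348.
Solving (det = 185.0000): k = -0.32535, ln C = 1.82763.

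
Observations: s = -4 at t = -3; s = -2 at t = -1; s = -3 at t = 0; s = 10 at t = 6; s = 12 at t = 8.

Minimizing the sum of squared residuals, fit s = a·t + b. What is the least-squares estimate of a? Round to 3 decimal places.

a = 1.600

Normal-equation sums: Σt·t = 110, Σt = 10, Σ1 = 5.
Right-hand side: Σt·s = 170, Σs = 13.
XᵀX·[a, b]ᵀ = Xᵀs becomes [[110, 10]; [10, 5]]·[a, b]ᵀ = [170, 13]ᵀ.
Determinant 110·5 − 10² = 450.
a = (170·5 − 10·13)/450 = 8/5; b = (110·13 − 10·170)/450 = -3/5.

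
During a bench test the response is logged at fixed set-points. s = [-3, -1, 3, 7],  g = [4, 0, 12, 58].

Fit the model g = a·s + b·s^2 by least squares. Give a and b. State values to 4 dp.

a = 1.4168, b = 0.9756

Forming AᵀA = [[68, 342]; [342, 2564]] and Aᵀg = [430, 2986]ᵀ gives AᵀA·[a, b]ᵀ = Aᵀg.
Eliminating b: 2564·(row 1) − 342·(row 2) gives 57388·a = 2564·430 − 342·2986 = 81308, so a = 20327/14347.
Then b = (2986 − 342·(20327/14347))/2564 = 13997/14347.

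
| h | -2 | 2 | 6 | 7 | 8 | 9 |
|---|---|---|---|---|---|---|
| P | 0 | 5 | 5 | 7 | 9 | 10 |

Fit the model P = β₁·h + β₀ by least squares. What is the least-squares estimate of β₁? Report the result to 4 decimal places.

Compute the Gram sums: Σh·h = 238, Σh = 30, Σ1 = 6.
Right-hand side: Σh·P = 251, ΣP = 36.
So MᵀM·[β₁, β₀]ᵀ = MᵀP: [[238, 30]; [30, 6]]·[β₁, β₀]ᵀ = [251, 36]ᵀ.
Eliminating β₀: 6·(row 1) − 30·(row 2) gives 528·β₁ = 6·251 − 30·36 = 426, so β₁ = 71/88.
Then β₀ = (36 − 30·(71/88))/6 = 173/88.

β₁ = 0.8068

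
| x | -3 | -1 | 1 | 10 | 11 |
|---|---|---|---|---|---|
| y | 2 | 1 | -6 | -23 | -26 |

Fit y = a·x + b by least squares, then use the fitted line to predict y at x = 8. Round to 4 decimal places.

Setting ∂/∂a … = 0 gives: 232·a + 18·b = -529;  18·a + 5·b = -52.
det = 232·5 − 18² = 836.
a = ((-529)·5 − 18·(-52))/836 = -1709/836; b = (232·(-52) − 18·(-529))/836 = -1271/418.
At x = 8: ŷ = (-1709/836)·(8) + (-1271/418)·(1) = -737/38.

ŷ = -19.3947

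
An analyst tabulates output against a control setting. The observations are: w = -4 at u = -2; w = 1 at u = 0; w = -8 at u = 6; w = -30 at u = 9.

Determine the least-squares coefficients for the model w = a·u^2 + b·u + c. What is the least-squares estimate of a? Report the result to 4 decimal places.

a = -0.5964

With design matrix X, XᵀX = [[7873, 937, 121]; [937, 121, 13]; [121, 13, 4]] and Xᵀw = [-2734, -310, -41]ᵀ.
Inverting the 3×3 Gram matrix, [a, b, c]ᵀ = [-1435/2406, 22541/12030, 3413/2005]ᵀ.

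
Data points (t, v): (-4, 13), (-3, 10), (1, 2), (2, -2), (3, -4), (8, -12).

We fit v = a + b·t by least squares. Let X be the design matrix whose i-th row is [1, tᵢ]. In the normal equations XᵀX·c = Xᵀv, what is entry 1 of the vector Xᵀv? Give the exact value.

Entry 1 ↔ basis 1, so (Xᵀv)_{1} = Σᵢ vᵢ = (1)·(13) + (1)·(10) + (1)·(2) + (1)·(-2) + (1)·(-4) + (1)·(-12) = 7.

7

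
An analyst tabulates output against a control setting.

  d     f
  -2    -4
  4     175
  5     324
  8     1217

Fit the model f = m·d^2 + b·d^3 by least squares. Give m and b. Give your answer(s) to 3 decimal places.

Compute the Gram sums: Σd^2·d^2 = 4993, Σd^2·d^3 = 36885, Σd^3·d^3 = 281929.
For Aᵀf: Σd^2·f = 88772, Σd^3·f = 674836.
Normal equations: [[4993, 36885]; [36885, 281929]]·[m, b]ᵀ = [88772, 674836]ᵀ.
Eliminating b: 281929·(row 1) − 36885·(row 2) gives 47168272·m = 281929·88772 − 36885·674836 = 136075328, so m = 8504708/2948017.
Then b = (674836 − 36885·(8504708/2948017))/281929 = 5943808/2948017.

m = 2.885, b = 2.016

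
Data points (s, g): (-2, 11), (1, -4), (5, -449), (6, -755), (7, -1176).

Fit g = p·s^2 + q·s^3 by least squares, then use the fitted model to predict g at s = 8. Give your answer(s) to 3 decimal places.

Sums needed: Σs^2·s^2 = 4339, Σs^2·s^3 = 27677, Σs^3·s^3 = 179995.
For Xᵀg: Σs^2·g = -95989, Σs^3·g = -622665.
So XᵀX·[p, q]ᵀ = Xᵀg: [[4339, 27677]; [27677, 179995]]·[p, q]ᵀ = [-95989, -622665]ᵀ.
Δ = 4339·179995 − 27677² = 14981976.
p = ((-95989)·179995 − 27677·(-622665))/14981976 = -22020425/7490988; q = (4339·(-622665) − 27677·(-95989))/14981976 = -22527941/7490988.
At s = 8: ĝ = (-22020425/7490988)·(64) + (-22527941/7490988)·(512) = -1078634416/624249.

ĝ = -1727.891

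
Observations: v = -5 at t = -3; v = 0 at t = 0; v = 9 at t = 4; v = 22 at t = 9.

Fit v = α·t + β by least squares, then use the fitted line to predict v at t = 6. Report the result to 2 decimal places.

v̂ = 14.45

Sums needed: Σt·t = 106, Σt = 10, Σ1 = 4.
For Mᵀv: Σt·v = 249, Σv = 26.
So MᵀM·[α, β]ᵀ = Mᵀv: [[106, 10]; [10, 4]]·[α, β]ᵀ = [249, 26]ᵀ.
Eliminating β: 4·(row 1) − 10·(row 2) gives 324·α = 4·249 − 10·26 = 736, so α = 184/81.
Then β = (26 − 10·(184/81))/4 = 133/162.
At t = 6: v̂ = (184/81)·(6) + (133/162)·(1) = 2341/162.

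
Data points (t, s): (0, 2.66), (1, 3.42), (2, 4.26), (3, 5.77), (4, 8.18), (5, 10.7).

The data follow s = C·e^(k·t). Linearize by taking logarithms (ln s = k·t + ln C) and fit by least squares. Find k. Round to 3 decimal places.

k = 0.282

With ln sᵢ as the transformed response and tᵢ as the regressor:
Over the data: Σt = 15.0000, Σ(t)² = 55.0000, Σln s = 9.8818, Σt·ln s = 29.6442.
Normal system: [[55.0000, 15.0000]; [15.0000, 6]]·[k, ln C]ᵀ = [29.6442, 9.8818]ᵀ.
Δ = 55.0000·6 − (15.0000)² = 105.0000; k = (29.6442·6 − 15.0000·9.8818)/105.0000 = 0.28226, ln C = (55.0000·9.8818 − 15.0000·29.6442)/105.0000 = 0.94132.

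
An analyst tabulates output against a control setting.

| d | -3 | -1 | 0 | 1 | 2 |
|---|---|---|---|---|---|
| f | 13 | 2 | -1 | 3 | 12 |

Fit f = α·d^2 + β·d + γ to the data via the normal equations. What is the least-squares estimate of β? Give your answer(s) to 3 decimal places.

Normal-equation sums: Σd^2·d^2 = 99, Σd^2·d = -19, Σd^2 = 15, Σd·d = 15, Σd = -1, Σ1 = 5.
Moment sums: Σd^2·f = 170, Σd·f = -14, Σf = 29.
Row-reducing yields α = 2743/1358, β = 2213/1358, γ = 45/679.

β = 1.630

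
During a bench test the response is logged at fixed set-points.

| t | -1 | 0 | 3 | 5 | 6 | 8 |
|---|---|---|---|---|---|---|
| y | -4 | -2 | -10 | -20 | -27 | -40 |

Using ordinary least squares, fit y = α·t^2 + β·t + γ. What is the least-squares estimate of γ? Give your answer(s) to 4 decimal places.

Compute the Gram sums: Σt^2·t^2 = 6099, Σt^2·t = 879, Σt^2 = 135, Σt·t = 135, Σt = 21, Σ1 = 6.
And Σt^2·y = -4126, Σt·y = -608, Σy = -103.
Row-reducing yields α = -1769/3840, β = -3761/3840, γ = -2159/640.

γ = -3.3734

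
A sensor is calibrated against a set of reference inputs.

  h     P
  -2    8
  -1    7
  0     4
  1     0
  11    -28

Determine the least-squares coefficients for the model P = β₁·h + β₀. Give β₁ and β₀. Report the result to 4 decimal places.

β₁ = -2.8412, β₀ = 3.3141

The normal system XᵀX·[β₁, β₀]ᵀ = XᵀP is [[127, 9]; [9, 5]]·[β₁, β₀]ᵀ = [-331, -9]ᵀ.
Δ = 127·5 − 9² = 554.
β₁ = ((-331)·5 − 9·(-9))/554 = -787/277; β₀ = (127·(-9) − 9·(-331))/554 = 918/277.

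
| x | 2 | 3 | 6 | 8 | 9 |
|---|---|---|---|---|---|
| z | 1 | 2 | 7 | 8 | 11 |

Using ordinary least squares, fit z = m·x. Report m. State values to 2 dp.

Normal-equation sums: Σx·x = 194.
For Mᵀz: Σx·z = 213.
m = 213/194 = 1.09794.

m = 1.10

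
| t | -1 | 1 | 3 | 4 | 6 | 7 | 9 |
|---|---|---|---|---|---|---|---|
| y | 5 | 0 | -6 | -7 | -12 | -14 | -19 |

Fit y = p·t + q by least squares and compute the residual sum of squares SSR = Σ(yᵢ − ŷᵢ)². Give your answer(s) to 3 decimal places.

Compute the Gram sums: Σt·t = 193, Σt = 29, Σ1 = 7.
For Aᵀy: Σt·y = -392, Σy = -53.
So AᵀA·[p, q]ᵀ = Aᵀy: [[193, 29]; [29, 7]]·[p, q]ᵀ = [-392, -53]ᵀ.
Δ = 193·7 − 29² = 510.
p = ((-392)·7 − 29·(-53))/510 = -71/30; q = (193·(-53) − 29·(-392))/510 = 67/30.
Residuals: 2/5, 2/15, -17/15, 7/30, -1/30, 1/3, 1/15; SSR = 49/30.

SSR = 1.633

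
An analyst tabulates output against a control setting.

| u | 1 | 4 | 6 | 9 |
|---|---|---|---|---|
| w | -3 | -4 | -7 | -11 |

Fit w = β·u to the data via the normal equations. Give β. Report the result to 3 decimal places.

β = -1.194

AᵀA·[β]ᵀ = Aᵀw reads: 134·β = -160.
(Σu·u = 134, Σu·w = -160.)
β = (-160)/134 = -1.19403.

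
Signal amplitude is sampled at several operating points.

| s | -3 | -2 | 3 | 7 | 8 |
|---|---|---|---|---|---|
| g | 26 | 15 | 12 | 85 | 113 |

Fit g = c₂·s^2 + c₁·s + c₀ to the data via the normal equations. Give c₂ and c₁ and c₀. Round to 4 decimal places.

The normal system XᵀX·[c₂, c₁, c₀]ᵀ = Xᵀg is [[6675, 847, 135]; [847, 135, 13]; [135, 13, 5]]·[c₂, c₁, c₀]ᵀ = [11799, 1427, 251]ᵀ.
Inverting the 3×3 Gram matrix, [c₂, c₁, c₀]ᵀ = [4433/2165, -1032/433, 2408/2165]ᵀ.

c₂ = 2.0476, c₁ = -2.3834, c₀ = 1.1122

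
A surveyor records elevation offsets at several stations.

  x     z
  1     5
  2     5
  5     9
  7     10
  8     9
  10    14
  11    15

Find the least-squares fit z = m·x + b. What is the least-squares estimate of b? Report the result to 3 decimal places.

b = 3.399

Forming MᵀM = [[364, 44]; [44, 7]] and Mᵀz = [507, 67]ᵀ gives MᵀM·[m, b]ᵀ = Mᵀz.
Δ = 364·7 − 44² = 612.
m = (507·7 − 44·67)/612 = 601/612; b = (364·67 − 44·507)/612 = 520/153.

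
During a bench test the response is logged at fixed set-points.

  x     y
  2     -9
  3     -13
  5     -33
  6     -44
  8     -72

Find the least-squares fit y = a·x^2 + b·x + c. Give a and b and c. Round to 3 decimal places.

a = -0.874, b = -1.926, c = -0.818

Compute the Gram sums: Σx^2·x^2 = 6114, Σx^2·x = 888, Σx^2 = 138, Σx·x = 138, Σx = 24, Σ1 = 5.
And Σx^2·y = -7170, Σx·y = -1062, Σy = -171.
Row-reducing yields a = -202/231, b = -445/231, c = -9/11.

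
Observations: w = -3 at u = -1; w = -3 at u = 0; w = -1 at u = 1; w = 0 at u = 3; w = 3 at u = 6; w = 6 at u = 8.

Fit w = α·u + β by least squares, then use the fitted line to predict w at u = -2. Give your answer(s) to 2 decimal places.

MᵀM·[α, β]ᵀ = Mᵀw reads: 111·α + 17·β = 68;  17·α + 6·β = 2.
Δ = 111·6 − 17² = 377.
α = (68·6 − 17·2)/377 = 374/377; β = (111·2 − 17·68)/377 = -934/377.
At u = -2: ŵ = (374/377)·(-2) + (-934/377)·(1) = -58/13.

ŵ = -4.46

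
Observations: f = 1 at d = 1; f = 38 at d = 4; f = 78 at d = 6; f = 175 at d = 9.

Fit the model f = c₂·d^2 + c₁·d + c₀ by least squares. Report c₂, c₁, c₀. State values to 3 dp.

c₂ = 2.000, c₁ = 1.647, c₀ = -2.235

The normal equations are: 8114·c₂ + 1010·c₁ + 134·c₀ = 17592;  1010·c₂ + 134·c₁ + 20·c₀ = 2196;  134·c₂ + 20·c₁ + 4·c₀ = 292.
(Σd^2·d^2 = 8114, Σd^2·d = 1010, Σd^2 = 134, Σd·d = 134, Σd = 20, Σ1 = 4, Σd^2·f = 17592, Σd·f = 2196, Σf = 292.)
Row-reducing yields c₂ = 2, c₁ = 28/17, c₀ = -38/17.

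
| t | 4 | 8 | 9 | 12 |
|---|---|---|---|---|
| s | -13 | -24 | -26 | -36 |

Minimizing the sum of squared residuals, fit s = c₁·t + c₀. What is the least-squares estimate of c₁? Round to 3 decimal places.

Forming AᵀA = [[305, 33]; [33, 4]] and Aᵀs = [-910, -99]ᵀ gives AᵀA·[c₁, c₀]ᵀ = Aᵀs.
Eliminating c₀: 4·(row 1) − 33·(row 2) gives 131·c₁ = 4·(-910) − 33·(-99) = -373, so c₁ = -373/131.
Then c₀ = ((-99) − 33·(-373/131))/4 = -165/131.

c₁ = -2.847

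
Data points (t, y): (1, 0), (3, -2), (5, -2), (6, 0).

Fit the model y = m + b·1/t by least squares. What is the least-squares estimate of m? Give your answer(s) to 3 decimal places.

m = -1.590

Forming AᵀA = [[4, 17/10]; [17/10, 1061/900]] and Aᵀy = [-4, -16/15]ᵀ gives AᵀA·[m, b]ᵀ = Aᵀy.
Eliminating b: (1061/900)·(row 1) − (17/10)·(row 2) gives (1643/900)·m = (1061/900)·(-4) − (17/10)·(-16/15) = -653/225, so m = -2612/1643.
Then b = ((-16/15) − (17/10)·(-2612/1643))/(1061/900) = 2280/1643.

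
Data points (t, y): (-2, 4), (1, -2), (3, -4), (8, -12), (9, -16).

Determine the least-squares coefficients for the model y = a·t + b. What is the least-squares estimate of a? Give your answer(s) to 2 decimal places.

MᵀM·[a, b]ᵀ = Mᵀy reads: 159·a + 19·b = -262;  19·a + 5·b = -30.
Determinant 159·5 − 19² = 434.
a = ((-262)·5 − 19·(-30))/434 = -370/217; b = (159·(-30) − 19·(-262))/434 = 104/217.

a = -1.71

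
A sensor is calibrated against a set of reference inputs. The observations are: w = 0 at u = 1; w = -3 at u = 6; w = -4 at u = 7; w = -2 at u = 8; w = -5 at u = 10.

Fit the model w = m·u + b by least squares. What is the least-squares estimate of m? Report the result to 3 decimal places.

Normal-equation sums: Σu·u = 250, Σu = 32, Σ1 = 5.
Right-hand side: Σu·w = -112, Σw = -14.
So MᵀM·[m, b]ᵀ = Mᵀw: [[250, 32]; [32, 5]]·[m, b]ᵀ = [-112, -14]ᵀ.
Determinant 250·5 − 32² = 226.
m = ((-112)·5 − 32·(-14))/226 = -56/113; b = (250·(-14) − 32·(-112))/226 = 42/113.

m = -0.496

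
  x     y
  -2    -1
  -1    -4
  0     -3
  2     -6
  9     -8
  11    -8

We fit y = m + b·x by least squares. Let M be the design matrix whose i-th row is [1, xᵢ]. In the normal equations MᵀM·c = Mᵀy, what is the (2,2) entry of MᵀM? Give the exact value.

211

Row 2 ↔ basis x, column 2 ↔ basis x, so (MᵀM)_{2,2} = Σᵢ (x)·(x) = (-2)·(-2) + (-1)·(-1) + (0)·(0) + (2)·(2) + (9)·(9) + (11)·(11) = 211.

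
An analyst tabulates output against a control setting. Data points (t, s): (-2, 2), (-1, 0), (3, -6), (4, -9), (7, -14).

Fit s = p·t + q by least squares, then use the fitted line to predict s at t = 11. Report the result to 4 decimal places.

From the data, Σt·t = 79, Σt = 11, Σ1 = 5.
For Aᵀs: Σt·s = -156, Σs = -27.
So AᵀA·[p, q]ᵀ = Aᵀs: [[79, 11]; [11, 5]]·[p, q]ᵀ = [-156, -27]ᵀ.
Eliminating q: 5·(row 1) − 11·(row 2) gives 274·p = 5·(-156) − 11·(-27) = -483, so p = -483/274.
Then q = ((-27) − 11·(-483/274))/5 = -417/274.
At t = 11: ŝ = (-483/274)·(11) + (-417/274)·(1) = -2865/137.

ŝ = -20.9124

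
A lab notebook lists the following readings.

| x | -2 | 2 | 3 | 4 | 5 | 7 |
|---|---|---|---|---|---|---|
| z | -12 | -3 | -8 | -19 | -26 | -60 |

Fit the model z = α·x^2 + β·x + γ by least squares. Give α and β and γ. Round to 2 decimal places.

α = -1.50, β = 2.21, γ = -1.59

From the data, Σx^2·x^2 = 3395, Σx^2·x = 559, Σx^2 = 107, Σx·x = 107, Σx = 19, Σ1 = 6.
And Σx^2·z = -4026, Σx·z = -632, Σz = -128.
So AᵀA·[α, β, γ]ᵀ = Aᵀz: [[3395, 559, 107]; [559, 107, 19]; [107, 19, 6]]·[α, β, γ]ᵀ = [-4026, -632, -128]ᵀ.
Row-reducing yields α = -19045/12696, β = 28085/12696, γ = -73/46.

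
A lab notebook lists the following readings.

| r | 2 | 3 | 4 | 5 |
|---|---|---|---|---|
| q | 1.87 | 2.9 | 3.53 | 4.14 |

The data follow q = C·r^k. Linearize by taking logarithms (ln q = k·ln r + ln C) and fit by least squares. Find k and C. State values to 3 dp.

k = 0.863, C = 1.062

With ln qᵢ as the transformed response and ln rᵢ as the regressor:
Σln r = 4.7875, Σ(ln r)² = 6.1995, Σln q = 4.3726, Σln r·ln q = 5.6386.
Equations: 6.1995·k + 4.7875·ln C = 5.6386;  4.7875·k + 4·ln C = 4.3726.
Slope k = (n·Σln r·ln q − Σln r·Σln q)/(n·Σ(ln r)² − (Σln r)²) = (4·5.6386 − 4.7875·4.3726)/1.8779 = 0.86291; ln C = (Σln q − k·Σln r)/n = 0.06036, so C = exp(0.06036) = 1.06222.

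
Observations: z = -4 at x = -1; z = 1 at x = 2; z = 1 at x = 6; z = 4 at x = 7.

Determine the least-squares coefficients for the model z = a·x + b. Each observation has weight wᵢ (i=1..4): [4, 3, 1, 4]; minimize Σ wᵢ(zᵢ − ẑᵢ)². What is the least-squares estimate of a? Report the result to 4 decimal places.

MᵀWM·[a, b]ᵀ = MᵀWz reads: 248·a + 36·b = 140;  36·a + 12·b = 4.
(Σwᵢ·x·x = 248, Σwᵢ·x = 36, Σwᵢ·1 = 12, Σwᵢ·x·z = 140, Σwᵢ·z = 4.)
det = 248·12 − 36² = 1680.
a = (140·12 − 36·4)/1680 = 32/35; b = (248·4 − 36·140)/1680 = -253/105.

a = 0.9143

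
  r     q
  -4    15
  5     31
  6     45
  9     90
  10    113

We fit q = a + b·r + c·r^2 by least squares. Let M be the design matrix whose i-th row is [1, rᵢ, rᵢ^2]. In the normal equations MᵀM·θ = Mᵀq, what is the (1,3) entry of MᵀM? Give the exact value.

Row 1 ↔ basis 1, column 3 ↔ basis r^2, so (MᵀM)_{1,3} = Σᵢ r^2 = (1)·(16) + (1)·(25) + (1)·(36) + (1)·(81) + (1)·(100) = 258.

258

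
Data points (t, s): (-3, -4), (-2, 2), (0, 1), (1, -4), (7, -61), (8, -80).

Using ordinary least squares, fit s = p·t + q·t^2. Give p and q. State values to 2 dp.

p = -2.00, q = -0.99

Sums needed: Σt·t = 127, Σt·t^2 = 821, Σt^2·t^2 = 6595.
And Σt·s = -1063, Σt^2·s = -8141.
Normal equations: [[127, 821]; [821, 6595]]·[p, q]ᵀ = [-1063, -8141]ᵀ.
Determinant 127·6595 − 821² = 163524.
p = ((-1063)·6595 − 821·(-8141))/163524 = -27227/13627; q = (127·(-8141) − 821·(-1063))/163524 = -13432/13627.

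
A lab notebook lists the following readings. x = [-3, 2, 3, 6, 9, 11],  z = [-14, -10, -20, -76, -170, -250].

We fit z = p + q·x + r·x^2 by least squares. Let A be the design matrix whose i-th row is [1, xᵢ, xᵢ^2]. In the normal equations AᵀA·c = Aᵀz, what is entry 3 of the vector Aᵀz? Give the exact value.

Entry 3 ↔ basis x^2, so (Aᵀz)_{3} = Σᵢ (x^2)·zᵢ = (9)·(-14) + (4)·(-10) + (9)·(-20) + (36)·(-76) + (81)·(-170) + (121)·(-250) = -47102.

-47102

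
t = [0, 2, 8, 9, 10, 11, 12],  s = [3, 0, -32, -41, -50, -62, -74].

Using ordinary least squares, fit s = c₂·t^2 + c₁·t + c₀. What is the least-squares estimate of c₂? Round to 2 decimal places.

The normal system XᵀX·[c₂, c₁, c₀]ᵀ = Xᵀs is [[56050, 5308, 514]; [5308, 514, 52]; [514, 52, 7]]·[c₂, c₁, c₀]ᵀ = [-28527, -2695, -256]ᵀ.
Inverting the 3×3 Gram matrix, [c₂, c₁, c₀]ᵀ = [-70933/138726, -34291/138726, 194917/69363]ᵀ.

c₂ = -0.51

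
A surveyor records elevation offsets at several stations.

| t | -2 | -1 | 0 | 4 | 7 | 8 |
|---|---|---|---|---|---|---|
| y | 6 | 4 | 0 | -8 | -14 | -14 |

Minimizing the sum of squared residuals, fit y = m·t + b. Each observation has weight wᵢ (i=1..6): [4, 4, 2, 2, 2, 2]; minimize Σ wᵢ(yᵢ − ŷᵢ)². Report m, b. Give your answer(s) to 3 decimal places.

From the data, Σwᵢ·t·t = 278, Σwᵢ·t = 26, Σwᵢ·1 = 16.
For XᵀWy: Σwᵢ·t·y = -548, Σwᵢ·y = -32.
Normal equations: [[278, 26]; [26, 16]]·[m, b]ᵀ = [-548, -32]ᵀ.
Eliminating b: 16·(row 1) − 26·(row 2) gives 3772·m = 16·(-548) − 26·(-32) = -7936, so m = -1984/943.
Then b = ((-32) − 26·(-1984/943))/16 = 1338/943.

m = -2.104, b = 1.419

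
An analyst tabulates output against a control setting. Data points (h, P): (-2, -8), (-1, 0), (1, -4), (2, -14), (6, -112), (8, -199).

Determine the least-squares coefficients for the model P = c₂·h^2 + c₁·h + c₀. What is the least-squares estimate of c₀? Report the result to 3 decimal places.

Setting ∂/∂c₂ … = 0 gives: 5426·c₂ + 728·c₁ + 110·c₀ = -16860;  728·c₂ + 110·c₁ + 14·c₀ = -2280;  110·c₂ + 14·c₁ + 6·c₀ = -337.
(Σh^2·h^2 = 5426, Σh^2·h = 728, Σh^2 = 110, Σh·h = 110, Σh = 14, Σ1 = 6, Σh^2·P = -16860, Σh·P = -2280, ΣP = -337.)
Solving the 3×3 system (Gaussian elimination) gives c₂ = -61017/20750, c₁ = -28891/20750, c₀ = 20599/20750.

c₀ = 0.993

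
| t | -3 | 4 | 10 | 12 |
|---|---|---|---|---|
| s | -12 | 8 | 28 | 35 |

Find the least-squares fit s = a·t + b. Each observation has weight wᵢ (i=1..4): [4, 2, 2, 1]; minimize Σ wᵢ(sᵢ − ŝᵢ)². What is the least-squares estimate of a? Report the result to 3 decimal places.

Entries of XᵀWX: Σwᵢ·t·t = 412, Σwᵢ·t = 28, Σwᵢ·1 = 9.
Moment sums: Σwᵢ·t·s = 1188, Σwᵢ·s = 59.
det = 412·9 − 28² = 2924.
a = (1188·9 − 28·59)/2924 = 2260/731; b = (412·59 − 28·1188)/2924 = -2239/731.

a = 3.092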